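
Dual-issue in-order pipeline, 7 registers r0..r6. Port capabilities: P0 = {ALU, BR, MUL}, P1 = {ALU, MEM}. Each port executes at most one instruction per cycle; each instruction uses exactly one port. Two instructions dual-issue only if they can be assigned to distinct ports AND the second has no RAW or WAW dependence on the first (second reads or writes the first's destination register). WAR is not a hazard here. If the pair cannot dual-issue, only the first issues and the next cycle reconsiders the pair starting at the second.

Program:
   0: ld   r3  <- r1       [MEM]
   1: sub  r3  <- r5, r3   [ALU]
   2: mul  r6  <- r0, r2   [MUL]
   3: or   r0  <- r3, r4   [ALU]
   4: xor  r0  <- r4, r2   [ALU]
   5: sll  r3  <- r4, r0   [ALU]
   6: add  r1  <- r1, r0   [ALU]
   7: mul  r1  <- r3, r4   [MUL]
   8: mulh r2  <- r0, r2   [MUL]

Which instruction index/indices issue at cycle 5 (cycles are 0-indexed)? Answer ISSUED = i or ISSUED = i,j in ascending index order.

ISSUED = 7

[0] i0  ld  -- RAW+WAW r3
[1] i1&i2  sub/mul  -- pair
[2] i3  or  -- WAW r0
[3] i4  xor  -- RAW r0
[4] i5&i6  sll/add  -- pair
[5] i7  mul  -- no-port MUL/MUL
[6] i8  mulh  -- tail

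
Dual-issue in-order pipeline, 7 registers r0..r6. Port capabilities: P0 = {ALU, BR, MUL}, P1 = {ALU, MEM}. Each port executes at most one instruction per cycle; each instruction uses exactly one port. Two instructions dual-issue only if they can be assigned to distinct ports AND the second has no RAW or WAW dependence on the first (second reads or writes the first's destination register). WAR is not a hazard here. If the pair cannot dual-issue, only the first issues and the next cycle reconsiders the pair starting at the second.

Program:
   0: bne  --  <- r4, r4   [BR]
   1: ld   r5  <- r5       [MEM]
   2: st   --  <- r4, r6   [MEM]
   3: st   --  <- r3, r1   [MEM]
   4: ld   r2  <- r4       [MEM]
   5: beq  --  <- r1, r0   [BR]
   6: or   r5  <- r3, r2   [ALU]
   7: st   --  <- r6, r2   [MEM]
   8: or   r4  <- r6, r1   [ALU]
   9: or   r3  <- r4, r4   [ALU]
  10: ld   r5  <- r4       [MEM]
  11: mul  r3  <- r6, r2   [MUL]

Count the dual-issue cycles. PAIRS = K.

PAIRS = 4

  cy0 -> i0,i1 (bne.BR/ld.MEM) 2-wide
  cy1 -> i2 (st.MEM) no-port MEM/MEM
  cy2 -> i3 (st.MEM) no-port MEM/MEM
  cy3 -> i4,i5 (ld.MEM/beq.BR) 2-wide
  cy4 -> i6,i7 (or.ALU/st.MEM) 2-wide
  cy5 -> i8 (or.ALU) RAW r4
  cy6 -> i9,i10 (or.ALU/ld.MEM) 2-wide
  cy7 -> i11 (mul.MUL) tail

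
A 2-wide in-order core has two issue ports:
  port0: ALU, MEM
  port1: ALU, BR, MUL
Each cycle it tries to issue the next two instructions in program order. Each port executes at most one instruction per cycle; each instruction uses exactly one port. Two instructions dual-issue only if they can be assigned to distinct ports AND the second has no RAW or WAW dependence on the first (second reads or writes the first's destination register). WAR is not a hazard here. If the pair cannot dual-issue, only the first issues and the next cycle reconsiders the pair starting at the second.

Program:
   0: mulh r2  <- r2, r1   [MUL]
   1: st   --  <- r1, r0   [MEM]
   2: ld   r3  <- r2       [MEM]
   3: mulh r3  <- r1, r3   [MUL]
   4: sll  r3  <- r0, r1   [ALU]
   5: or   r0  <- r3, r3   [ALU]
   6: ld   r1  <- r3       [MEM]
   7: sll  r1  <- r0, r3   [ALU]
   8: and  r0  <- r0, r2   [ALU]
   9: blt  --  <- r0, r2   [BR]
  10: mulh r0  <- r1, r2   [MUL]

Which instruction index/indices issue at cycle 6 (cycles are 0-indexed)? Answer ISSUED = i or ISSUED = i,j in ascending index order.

ISSUED = 9

c0: i0/i1 mulh/st  pair
c1: i2 ld  RAW+WAW r3
c2: i3 mulh  WAW r3
c3: i4 sll  RAW r3
c4: i5/i6 or/ld  pair
c5: i7/i8 sll/and  pair
c6: i9 blt  no-port BR/MUL
c7: i10 mulh  tail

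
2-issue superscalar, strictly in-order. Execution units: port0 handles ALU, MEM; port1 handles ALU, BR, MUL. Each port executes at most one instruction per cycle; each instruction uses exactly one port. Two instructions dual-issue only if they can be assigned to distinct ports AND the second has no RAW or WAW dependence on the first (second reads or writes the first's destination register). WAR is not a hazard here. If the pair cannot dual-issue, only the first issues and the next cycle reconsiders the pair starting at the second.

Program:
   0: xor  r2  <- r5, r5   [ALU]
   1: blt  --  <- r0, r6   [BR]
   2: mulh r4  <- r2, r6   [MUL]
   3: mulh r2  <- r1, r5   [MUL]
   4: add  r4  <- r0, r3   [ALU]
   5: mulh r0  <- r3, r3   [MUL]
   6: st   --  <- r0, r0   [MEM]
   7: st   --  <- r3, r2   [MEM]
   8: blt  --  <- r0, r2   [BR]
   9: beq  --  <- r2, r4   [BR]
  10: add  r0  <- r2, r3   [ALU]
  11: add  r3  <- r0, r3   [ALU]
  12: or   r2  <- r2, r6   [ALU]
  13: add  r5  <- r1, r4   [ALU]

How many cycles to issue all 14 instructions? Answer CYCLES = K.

CYCLES = 9

  cy0 -> i0,i1 (xor blt) pair
  cy1 -> i2 (mulh) no-port MUL/MUL
  cy2 -> i3,i4 (mulh add) pair
  cy3 -> i5 (mulh) RAW r0
  cy4 -> i6 (st) no-port MEM/MEM
  cy5 -> i7,i8 (st blt) pair
  cy6 -> i9,i10 (beq add) pair
  cy7 -> i11,i12 (add or) pair
  cy8 -> i13 (add) tail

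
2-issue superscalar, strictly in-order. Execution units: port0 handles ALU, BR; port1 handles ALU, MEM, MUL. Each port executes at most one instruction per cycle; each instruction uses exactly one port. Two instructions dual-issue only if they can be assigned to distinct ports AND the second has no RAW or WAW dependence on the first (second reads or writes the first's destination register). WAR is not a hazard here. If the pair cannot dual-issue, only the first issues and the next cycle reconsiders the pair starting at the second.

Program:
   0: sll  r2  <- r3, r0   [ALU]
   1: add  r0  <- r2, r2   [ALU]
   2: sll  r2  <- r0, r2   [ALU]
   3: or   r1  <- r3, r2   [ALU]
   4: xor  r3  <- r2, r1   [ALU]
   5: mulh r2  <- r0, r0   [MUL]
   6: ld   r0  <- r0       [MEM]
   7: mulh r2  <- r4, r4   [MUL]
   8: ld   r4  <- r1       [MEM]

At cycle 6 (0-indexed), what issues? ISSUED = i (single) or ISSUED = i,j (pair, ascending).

#0 head=0: sll i0 RAW r2
#1 head=1: add i1 RAW r0
#2 head=2: sll i2 RAW r2
#3 head=3: or i3 RAW r1
#4 head=4: xor/mulh i4&i5 dual
#5 head=6: ld i6 no-port MEM/MUL
#6 head=7: mulh i7 no-port MUL/MEM
#7 head=8: ld i8 tail

ISSUED = 7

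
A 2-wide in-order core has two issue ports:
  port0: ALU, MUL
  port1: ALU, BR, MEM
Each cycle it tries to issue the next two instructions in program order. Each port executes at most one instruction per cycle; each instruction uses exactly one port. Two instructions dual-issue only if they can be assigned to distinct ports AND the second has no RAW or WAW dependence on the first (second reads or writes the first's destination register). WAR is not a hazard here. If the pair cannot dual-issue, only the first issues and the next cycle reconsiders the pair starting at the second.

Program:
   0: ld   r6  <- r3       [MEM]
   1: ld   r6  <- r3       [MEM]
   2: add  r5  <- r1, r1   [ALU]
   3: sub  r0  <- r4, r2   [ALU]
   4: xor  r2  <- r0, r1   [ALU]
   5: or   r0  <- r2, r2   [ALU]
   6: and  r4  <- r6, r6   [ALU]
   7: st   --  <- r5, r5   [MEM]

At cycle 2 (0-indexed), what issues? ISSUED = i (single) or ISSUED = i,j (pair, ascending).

ISSUED = 3

[0] i0  ld.MEM  -- no-port MEM/MEM
[1] i1&i2  ld.MEM;add.ALU  -- dual
[2] i3  sub.ALU  -- RAW r0
[3] i4  xor.ALU  -- RAW r2
[4] i5&i6  or.ALU;and.ALU  -- dual
[5] i7  st.MEM  -- tail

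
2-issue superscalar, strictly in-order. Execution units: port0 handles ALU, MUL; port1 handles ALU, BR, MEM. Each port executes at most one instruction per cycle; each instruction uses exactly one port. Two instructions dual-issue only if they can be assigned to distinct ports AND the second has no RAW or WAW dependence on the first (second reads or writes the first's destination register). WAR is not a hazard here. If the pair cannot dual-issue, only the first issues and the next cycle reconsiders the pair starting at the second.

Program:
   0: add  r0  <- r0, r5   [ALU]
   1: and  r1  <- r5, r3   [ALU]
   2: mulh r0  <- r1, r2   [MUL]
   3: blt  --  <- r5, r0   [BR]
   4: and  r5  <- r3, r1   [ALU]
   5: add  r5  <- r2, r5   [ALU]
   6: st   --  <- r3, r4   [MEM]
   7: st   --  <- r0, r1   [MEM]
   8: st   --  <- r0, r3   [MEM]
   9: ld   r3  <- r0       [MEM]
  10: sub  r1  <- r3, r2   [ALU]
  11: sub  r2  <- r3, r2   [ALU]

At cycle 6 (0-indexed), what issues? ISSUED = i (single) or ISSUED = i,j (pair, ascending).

ISSUED = 9

c0: i0&i1 add+and  pair
c1: i2 mulh  RAW r0
c2: i3&i4 blt+and  pair
c3: i5&i6 add+st  pair
c4: i7 st  no-port MEM/MEM
c5: i8 st  no-port MEM/MEM
c6: i9 ld  RAW r3
c7: i10&i11 sub+sub  pair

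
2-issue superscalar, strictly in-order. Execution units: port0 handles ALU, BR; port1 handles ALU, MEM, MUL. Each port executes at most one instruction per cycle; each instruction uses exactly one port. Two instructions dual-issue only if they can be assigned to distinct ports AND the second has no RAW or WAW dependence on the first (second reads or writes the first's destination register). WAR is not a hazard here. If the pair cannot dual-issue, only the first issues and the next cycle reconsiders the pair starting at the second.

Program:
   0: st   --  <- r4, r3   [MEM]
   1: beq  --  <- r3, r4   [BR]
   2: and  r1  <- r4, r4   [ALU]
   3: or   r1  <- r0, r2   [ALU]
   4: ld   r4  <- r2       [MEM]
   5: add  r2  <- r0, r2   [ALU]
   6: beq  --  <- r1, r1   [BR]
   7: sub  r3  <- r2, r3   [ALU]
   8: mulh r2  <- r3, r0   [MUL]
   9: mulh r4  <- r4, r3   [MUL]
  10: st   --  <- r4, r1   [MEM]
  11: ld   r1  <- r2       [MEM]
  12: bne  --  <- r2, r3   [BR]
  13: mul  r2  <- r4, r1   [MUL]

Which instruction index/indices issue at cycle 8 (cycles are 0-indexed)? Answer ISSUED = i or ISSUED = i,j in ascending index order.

ISSUED = 11,12

#0 head=0: st.MEM;beq.BR i0,i1 pair
#1 head=2: and.ALU i2 WAW r1
#2 head=3: or.ALU;ld.MEM i3,i4 pair
#3 head=5: add.ALU;beq.BR i5,i6 pair
#4 head=7: sub.ALU i7 RAW r3
#5 head=8: mulh.MUL i8 no-port MUL/MUL
#6 head=9: mulh.MUL i9 no-port MUL/MEM
#7 head=10: st.MEM i10 no-port MEM/MEM
#8 head=11: ld.MEM;bne.BR i11,i12 pair
#9 head=13: mul.MUL i13 tail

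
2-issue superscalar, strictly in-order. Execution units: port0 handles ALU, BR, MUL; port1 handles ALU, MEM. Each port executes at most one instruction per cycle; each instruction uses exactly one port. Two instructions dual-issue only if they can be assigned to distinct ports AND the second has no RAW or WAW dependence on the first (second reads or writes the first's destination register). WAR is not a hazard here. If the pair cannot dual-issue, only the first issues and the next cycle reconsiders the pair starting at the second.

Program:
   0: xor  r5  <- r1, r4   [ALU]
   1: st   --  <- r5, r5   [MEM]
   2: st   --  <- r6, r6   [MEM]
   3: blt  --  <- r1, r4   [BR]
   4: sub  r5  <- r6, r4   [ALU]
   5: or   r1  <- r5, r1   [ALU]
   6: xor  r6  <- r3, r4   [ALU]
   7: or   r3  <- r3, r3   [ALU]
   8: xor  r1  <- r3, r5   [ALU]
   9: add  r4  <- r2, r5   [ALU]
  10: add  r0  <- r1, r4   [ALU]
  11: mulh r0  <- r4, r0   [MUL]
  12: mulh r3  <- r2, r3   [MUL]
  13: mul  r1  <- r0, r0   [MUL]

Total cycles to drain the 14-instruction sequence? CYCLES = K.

t=0 i0:xor.ALU ; RAW r5
t=1 i1:st.MEM ; no-port MEM/MEM
t=2 i2,i3:st.MEM+blt.BR ; dual
t=3 i4:sub.ALU ; RAW r5
t=4 i5,i6:or.ALU+xor.ALU ; dual
t=5 i7:or.ALU ; RAW r3
t=6 i8,i9:xor.ALU+add.ALU ; dual
t=7 i10:add.ALU ; RAW+WAW r0
t=8 i11:mulh.MUL ; no-port MUL/MUL
t=9 i12:mulh.MUL ; no-port MUL/MUL
t=10 i13:mul.MUL ; tail

CYCLES = 11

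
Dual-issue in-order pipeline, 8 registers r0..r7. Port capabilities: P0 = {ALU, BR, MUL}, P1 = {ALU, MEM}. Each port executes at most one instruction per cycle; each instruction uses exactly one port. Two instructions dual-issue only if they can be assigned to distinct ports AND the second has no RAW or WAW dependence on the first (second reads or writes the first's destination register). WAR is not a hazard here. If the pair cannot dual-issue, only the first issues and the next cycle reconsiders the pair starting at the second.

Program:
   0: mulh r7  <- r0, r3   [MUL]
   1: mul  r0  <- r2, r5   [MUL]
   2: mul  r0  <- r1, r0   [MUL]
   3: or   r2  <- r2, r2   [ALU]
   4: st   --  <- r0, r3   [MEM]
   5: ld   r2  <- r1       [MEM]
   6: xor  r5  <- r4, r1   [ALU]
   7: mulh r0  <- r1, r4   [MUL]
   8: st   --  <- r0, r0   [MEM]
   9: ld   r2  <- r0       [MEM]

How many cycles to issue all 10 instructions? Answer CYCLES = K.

0. mulh @i0  | no-port MUL/MUL
1. mul @i1  | no-port MUL/MUL
2. mul+or @i2,i3  | dual
3. st @i4  | no-port MEM/MEM
4. ld+xor @i5,i6  | dual
5. mulh @i7  | RAW r0
6. st @i8  | no-port MEM/MEM
7. ld @i9  | tail

CYCLES = 8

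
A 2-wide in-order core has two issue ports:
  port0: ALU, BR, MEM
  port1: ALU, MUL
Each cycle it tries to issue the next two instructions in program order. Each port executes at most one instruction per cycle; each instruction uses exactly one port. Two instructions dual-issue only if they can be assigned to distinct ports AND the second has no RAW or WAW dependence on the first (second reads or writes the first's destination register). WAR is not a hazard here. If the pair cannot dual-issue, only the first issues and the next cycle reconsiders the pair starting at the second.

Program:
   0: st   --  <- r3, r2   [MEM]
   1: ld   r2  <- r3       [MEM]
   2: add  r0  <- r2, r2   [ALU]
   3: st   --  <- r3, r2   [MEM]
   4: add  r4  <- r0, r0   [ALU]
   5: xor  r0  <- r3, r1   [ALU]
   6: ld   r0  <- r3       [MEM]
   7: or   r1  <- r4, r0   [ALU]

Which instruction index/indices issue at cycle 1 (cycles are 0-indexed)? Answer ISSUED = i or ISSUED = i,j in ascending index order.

ISSUED = 1

[0] i0  st  -- no-port MEM/MEM
[1] i1  ld  -- RAW r2
[2] i2+i3  add st  -- dual
[3] i4+i5  add xor  -- dual
[4] i6  ld  -- RAW r0
[5] i7  or  -- tail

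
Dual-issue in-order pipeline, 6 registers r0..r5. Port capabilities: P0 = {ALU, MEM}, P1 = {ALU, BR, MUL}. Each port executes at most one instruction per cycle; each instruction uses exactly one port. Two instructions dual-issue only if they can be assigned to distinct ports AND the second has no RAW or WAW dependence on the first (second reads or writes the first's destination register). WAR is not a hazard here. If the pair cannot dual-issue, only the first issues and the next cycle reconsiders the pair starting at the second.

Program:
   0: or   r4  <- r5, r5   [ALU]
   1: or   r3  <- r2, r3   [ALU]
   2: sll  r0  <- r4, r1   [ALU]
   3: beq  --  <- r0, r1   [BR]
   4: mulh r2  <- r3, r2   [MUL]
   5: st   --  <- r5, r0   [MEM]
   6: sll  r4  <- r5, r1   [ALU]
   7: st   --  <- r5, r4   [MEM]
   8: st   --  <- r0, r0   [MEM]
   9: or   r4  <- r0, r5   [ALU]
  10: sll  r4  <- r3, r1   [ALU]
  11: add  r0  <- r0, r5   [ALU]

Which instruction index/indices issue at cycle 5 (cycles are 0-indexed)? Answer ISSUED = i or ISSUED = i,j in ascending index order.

ISSUED = 7

t=0 i0,i1:or+or ; dual
t=1 i2:sll ; RAW r0
t=2 i3:beq ; no-port BR/MUL
t=3 i4,i5:mulh+st ; dual
t=4 i6:sll ; RAW r4
t=5 i7:st ; no-port MEM/MEM
t=6 i8,i9:st+or ; dual
t=7 i10,i11:sll+add ; dual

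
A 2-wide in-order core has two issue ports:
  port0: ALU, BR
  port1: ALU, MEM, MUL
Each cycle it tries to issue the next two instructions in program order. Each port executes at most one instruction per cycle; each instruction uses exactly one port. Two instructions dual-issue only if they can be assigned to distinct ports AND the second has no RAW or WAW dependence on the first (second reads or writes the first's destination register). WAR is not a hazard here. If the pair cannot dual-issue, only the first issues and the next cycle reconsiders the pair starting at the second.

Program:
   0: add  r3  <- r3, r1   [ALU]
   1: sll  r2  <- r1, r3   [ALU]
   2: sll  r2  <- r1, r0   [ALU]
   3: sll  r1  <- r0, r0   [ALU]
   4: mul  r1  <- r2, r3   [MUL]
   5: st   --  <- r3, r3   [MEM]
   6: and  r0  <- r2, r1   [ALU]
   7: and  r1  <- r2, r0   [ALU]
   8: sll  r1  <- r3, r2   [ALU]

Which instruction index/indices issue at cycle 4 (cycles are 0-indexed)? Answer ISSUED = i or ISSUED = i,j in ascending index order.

ISSUED = 5,6

  cy0 -> i0 (add) RAW r3
  cy1 -> i1 (sll) WAW r2
  cy2 -> i2&i3 (sll;sll) pair
  cy3 -> i4 (mul) no-port MUL/MEM
  cy4 -> i5&i6 (st;and) pair
  cy5 -> i7 (and) WAW r1
  cy6 -> i8 (sll) tail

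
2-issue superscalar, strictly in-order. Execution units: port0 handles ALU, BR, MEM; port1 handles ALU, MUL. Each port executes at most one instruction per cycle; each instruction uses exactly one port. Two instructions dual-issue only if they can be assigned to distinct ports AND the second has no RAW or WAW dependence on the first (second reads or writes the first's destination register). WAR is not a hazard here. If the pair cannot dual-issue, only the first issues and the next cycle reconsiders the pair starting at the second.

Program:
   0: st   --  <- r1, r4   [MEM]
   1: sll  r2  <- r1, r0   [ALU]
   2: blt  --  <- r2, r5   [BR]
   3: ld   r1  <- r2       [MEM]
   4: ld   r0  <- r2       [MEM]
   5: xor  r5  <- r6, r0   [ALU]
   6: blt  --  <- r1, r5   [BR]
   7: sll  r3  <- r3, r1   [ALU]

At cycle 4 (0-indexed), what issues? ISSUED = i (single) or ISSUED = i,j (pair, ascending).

ISSUED = 5

[0] i0+i1  st;sll  -- 2-wide
[1] i2  blt  -- no-port BR/MEM
[2] i3  ld  -- no-port MEM/MEM
[3] i4  ld  -- RAW r0
[4] i5  xor  -- RAW r5
[5] i6+i7  blt;sll  -- 2-wide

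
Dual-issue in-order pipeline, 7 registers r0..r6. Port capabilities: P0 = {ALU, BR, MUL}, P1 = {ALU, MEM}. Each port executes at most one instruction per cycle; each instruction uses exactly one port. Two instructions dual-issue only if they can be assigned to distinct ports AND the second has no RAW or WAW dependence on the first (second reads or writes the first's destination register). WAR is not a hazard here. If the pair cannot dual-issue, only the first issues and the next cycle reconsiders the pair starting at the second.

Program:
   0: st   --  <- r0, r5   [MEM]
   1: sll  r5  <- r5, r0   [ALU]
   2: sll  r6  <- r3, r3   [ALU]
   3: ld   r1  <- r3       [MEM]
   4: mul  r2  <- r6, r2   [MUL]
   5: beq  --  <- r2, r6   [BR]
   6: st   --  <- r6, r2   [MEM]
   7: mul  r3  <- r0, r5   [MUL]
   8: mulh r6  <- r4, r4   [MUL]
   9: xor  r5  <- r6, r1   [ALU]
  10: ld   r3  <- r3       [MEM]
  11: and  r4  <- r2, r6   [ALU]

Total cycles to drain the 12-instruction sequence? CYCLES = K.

CYCLES = 8

#0 head=0: st sll i0+i1 2-wide
#1 head=2: sll ld i2+i3 2-wide
#2 head=4: mul i4 no-port MUL/BR
#3 head=5: beq st i5+i6 2-wide
#4 head=7: mul i7 no-port MUL/MUL
#5 head=8: mulh i8 RAW r6
#6 head=9: xor ld i9+i10 2-wide
#7 head=11: and i11 tail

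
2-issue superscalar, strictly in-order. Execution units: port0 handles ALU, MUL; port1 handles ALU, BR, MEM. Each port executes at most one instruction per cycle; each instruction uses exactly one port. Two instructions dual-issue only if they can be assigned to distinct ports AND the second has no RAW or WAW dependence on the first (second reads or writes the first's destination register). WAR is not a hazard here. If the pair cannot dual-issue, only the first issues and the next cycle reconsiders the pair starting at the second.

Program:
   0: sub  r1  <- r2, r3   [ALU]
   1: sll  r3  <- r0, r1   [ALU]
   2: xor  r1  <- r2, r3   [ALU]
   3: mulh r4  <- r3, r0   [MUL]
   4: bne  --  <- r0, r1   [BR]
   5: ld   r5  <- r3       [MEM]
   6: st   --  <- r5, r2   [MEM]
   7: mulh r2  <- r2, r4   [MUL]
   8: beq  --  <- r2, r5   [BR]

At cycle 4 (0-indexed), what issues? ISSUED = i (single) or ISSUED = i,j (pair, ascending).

ISSUED = 5

[0] i0  sub.ALU  -- RAW r1
[1] i1  sll.ALU  -- RAW r3
[2] i2+i3  xor.ALU+mulh.MUL  -- 2-wide
[3] i4  bne.BR  -- no-port BR/MEM
[4] i5  ld.MEM  -- no-port MEM/MEM
[5] i6+i7  st.MEM+mulh.MUL  -- 2-wide
[6] i8  beq.BR  -- tail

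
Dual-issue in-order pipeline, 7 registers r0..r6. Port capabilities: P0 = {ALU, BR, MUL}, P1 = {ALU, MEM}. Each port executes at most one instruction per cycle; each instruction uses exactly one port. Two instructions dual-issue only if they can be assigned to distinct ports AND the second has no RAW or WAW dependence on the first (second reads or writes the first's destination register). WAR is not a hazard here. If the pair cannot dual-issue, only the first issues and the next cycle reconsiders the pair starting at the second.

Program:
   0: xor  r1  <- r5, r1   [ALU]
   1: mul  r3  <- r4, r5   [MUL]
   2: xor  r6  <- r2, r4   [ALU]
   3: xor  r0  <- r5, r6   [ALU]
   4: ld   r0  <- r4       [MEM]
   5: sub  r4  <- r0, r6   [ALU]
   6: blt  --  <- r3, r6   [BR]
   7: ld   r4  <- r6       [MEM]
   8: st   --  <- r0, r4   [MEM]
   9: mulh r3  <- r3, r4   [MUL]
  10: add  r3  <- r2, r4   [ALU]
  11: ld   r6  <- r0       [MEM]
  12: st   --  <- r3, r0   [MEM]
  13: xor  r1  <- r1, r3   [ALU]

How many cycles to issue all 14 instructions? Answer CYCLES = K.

CYCLES = 9

#0 head=0: xor+mul i0,i1 2-wide
#1 head=2: xor i2 RAW r6
#2 head=3: xor i3 WAW r0
#3 head=4: ld i4 RAW r0
#4 head=5: sub+blt i5,i6 2-wide
#5 head=7: ld i7 no-port MEM/MEM
#6 head=8: st+mulh i8,i9 2-wide
#7 head=10: add+ld i10,i11 2-wide
#8 head=12: st+xor i12,i13 2-wide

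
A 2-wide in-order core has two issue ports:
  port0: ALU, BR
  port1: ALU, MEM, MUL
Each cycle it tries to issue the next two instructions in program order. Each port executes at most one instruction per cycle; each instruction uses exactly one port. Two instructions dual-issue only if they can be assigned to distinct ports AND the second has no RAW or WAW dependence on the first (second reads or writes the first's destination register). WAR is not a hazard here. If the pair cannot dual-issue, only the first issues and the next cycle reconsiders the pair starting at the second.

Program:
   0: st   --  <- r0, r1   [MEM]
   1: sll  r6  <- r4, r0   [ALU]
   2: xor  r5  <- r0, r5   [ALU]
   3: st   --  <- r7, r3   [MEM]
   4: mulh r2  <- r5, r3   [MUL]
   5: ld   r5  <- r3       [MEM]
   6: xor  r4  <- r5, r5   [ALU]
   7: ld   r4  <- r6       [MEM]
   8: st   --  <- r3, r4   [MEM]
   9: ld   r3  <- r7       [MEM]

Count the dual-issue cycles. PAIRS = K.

PAIRS = 2

c0: i0&i1 st.MEM;sll.ALU  2-wide
c1: i2&i3 xor.ALU;st.MEM  2-wide
c2: i4 mulh.MUL  no-port MUL/MEM
c3: i5 ld.MEM  RAW r5
c4: i6 xor.ALU  WAW r4
c5: i7 ld.MEM  no-port MEM/MEM
c6: i8 st.MEM  no-port MEM/MEM
c7: i9 ld.MEM  tail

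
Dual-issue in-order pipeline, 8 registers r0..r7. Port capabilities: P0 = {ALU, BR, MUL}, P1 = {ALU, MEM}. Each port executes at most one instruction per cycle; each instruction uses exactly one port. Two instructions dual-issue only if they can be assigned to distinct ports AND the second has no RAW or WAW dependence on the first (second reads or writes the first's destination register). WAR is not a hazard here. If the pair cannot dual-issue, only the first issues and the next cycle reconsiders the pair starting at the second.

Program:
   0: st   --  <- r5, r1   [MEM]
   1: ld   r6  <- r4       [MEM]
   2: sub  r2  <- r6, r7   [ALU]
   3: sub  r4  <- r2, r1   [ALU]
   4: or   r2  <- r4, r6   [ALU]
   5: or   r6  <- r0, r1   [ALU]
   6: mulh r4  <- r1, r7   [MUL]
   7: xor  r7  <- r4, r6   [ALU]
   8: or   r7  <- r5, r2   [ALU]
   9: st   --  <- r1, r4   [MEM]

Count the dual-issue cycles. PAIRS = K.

PAIRS = 2

0. st @i0  | no-port MEM/MEM
1. ld @i1  | RAW r6
2. sub @i2  | RAW r2
3. sub @i3  | RAW r4
4. or/or @i4/i5  | pair
5. mulh @i6  | RAW r4
6. xor @i7  | WAW r7
7. or/st @i8/i9  | pair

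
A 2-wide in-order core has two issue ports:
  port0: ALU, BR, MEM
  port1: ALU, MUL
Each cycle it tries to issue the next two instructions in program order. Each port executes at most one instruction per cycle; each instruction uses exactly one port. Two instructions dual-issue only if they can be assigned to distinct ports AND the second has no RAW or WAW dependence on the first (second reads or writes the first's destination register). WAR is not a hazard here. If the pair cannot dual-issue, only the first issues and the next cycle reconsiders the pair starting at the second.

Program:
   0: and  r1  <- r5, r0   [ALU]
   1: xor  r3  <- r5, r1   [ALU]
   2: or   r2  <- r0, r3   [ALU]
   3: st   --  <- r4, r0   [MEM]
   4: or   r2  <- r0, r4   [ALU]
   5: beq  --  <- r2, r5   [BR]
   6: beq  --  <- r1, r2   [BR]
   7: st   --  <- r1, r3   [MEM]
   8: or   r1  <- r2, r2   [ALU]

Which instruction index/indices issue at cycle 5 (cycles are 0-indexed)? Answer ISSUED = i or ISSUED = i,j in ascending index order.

ISSUED = 6

c0: i0 and.ALU  RAW r1
c1: i1 xor.ALU  RAW r3
c2: i2&i3 or.ALU+st.MEM  dual
c3: i4 or.ALU  RAW r2
c4: i5 beq.BR  no-port BR/BR
c5: i6 beq.BR  no-port BR/MEM
c6: i7&i8 st.MEM+or.ALU  dual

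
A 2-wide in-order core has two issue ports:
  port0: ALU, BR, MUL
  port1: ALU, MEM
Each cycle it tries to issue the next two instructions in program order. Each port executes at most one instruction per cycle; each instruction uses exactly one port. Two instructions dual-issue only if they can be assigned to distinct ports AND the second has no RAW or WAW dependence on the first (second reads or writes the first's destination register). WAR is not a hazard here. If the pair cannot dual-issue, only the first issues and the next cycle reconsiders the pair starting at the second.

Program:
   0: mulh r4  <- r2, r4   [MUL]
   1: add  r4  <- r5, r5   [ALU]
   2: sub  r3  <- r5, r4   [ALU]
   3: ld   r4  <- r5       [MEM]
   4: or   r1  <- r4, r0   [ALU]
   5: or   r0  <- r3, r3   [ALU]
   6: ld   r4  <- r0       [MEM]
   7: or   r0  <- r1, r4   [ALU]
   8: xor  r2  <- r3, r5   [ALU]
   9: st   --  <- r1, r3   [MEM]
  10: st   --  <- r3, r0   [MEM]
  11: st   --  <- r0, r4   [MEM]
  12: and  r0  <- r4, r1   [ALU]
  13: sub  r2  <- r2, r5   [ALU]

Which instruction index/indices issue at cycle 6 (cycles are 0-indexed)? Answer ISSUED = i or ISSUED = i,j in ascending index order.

ISSUED = 9

0. mulh @i0  | WAW r4
1. add @i1  | RAW r4
2. sub ld @i2/i3  | dual
3. or or @i4/i5  | dual
4. ld @i6  | RAW r4
5. or xor @i7/i8  | dual
6. st @i9  | no-port MEM/MEM
7. st @i10  | no-port MEM/MEM
8. st and @i11/i12  | dual
9. sub @i13  | tail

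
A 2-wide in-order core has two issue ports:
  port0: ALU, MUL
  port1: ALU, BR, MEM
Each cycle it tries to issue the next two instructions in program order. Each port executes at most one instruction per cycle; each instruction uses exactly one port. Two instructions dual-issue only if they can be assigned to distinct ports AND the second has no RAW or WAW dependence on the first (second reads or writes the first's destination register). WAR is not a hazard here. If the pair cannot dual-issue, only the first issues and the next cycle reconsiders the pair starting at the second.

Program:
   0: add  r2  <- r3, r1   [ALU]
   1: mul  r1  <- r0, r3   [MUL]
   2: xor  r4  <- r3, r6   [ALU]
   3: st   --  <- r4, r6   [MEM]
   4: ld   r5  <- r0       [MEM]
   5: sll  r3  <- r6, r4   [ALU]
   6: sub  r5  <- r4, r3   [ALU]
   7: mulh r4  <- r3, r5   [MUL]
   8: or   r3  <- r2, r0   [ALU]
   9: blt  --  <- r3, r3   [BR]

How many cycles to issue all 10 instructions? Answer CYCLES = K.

[0] i0&i1  add.ALU;mul.MUL  -- dual
[1] i2  xor.ALU  -- RAW r4
[2] i3  st.MEM  -- no-port MEM/MEM
[3] i4&i5  ld.MEM;sll.ALU  -- dual
[4] i6  sub.ALU  -- RAW r5
[5] i7&i8  mulh.MUL;or.ALU  -- dual
[6] i9  blt.BR  -- tail

CYCLES = 7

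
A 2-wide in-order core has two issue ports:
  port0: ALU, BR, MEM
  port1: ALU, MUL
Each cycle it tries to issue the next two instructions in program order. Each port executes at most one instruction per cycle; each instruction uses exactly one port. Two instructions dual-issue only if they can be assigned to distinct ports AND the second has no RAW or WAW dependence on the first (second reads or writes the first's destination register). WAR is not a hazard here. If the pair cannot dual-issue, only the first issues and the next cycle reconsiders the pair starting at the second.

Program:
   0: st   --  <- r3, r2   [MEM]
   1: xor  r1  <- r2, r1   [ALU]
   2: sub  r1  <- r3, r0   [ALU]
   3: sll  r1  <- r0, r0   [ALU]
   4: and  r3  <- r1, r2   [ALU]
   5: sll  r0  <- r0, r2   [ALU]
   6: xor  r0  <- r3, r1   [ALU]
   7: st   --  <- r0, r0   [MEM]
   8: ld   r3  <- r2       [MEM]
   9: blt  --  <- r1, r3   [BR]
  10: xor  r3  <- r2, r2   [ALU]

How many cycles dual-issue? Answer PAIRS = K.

PAIRS = 3

[0] i0/i1  st;xor  -- pair
[1] i2  sub  -- WAW r1
[2] i3  sll  -- RAW r1
[3] i4/i5  and;sll  -- pair
[4] i6  xor  -- RAW r0
[5] i7  st  -- no-port MEM/MEM
[6] i8  ld  -- no-port MEM/BR
[7] i9/i10  blt;xor  -- pair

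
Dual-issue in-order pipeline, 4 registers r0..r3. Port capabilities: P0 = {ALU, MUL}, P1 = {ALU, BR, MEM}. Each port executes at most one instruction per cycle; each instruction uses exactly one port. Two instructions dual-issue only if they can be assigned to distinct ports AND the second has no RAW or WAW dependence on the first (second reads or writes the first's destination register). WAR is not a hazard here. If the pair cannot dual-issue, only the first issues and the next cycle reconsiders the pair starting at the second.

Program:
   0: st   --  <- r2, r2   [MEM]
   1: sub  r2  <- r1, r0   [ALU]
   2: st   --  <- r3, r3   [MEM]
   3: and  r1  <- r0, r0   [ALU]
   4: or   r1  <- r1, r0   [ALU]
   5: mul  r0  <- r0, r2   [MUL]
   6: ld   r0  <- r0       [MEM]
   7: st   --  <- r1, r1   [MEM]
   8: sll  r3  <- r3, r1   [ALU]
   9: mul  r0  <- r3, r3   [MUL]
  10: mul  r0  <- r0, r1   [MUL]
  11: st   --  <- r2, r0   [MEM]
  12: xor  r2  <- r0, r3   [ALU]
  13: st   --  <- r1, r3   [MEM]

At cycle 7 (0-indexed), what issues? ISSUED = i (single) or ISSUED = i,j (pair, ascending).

ISSUED = 11,12

  cy0 -> i0/i1 (st/sub) dual
  cy1 -> i2/i3 (st/and) dual
  cy2 -> i4/i5 (or/mul) dual
  cy3 -> i6 (ld) no-port MEM/MEM
  cy4 -> i7/i8 (st/sll) dual
  cy5 -> i9 (mul) no-port MUL/MUL
  cy6 -> i10 (mul) RAW r0
  cy7 -> i11/i12 (st/xor) dual
  cy8 -> i13 (st) tail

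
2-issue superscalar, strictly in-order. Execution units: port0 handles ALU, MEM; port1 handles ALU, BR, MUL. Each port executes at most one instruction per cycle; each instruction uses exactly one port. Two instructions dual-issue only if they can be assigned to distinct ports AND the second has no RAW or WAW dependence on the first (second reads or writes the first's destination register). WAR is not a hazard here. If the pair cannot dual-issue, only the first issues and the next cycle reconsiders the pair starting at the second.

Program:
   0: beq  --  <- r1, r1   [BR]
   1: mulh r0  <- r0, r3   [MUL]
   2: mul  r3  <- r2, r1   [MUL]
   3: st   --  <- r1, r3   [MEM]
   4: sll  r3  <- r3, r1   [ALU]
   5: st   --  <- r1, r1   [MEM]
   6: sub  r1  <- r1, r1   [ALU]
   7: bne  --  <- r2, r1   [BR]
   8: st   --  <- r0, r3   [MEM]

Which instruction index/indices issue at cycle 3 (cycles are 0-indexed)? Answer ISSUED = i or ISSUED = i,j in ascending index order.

ISSUED = 3,4

0. beq.BR @i0  | no-port BR/MUL
1. mulh.MUL @i1  | no-port MUL/MUL
2. mul.MUL @i2  | RAW r3
3. st.MEM;sll.ALU @i3&i4  | pair
4. st.MEM;sub.ALU @i5&i6  | pair
5. bne.BR;st.MEM @i7&i8  | pair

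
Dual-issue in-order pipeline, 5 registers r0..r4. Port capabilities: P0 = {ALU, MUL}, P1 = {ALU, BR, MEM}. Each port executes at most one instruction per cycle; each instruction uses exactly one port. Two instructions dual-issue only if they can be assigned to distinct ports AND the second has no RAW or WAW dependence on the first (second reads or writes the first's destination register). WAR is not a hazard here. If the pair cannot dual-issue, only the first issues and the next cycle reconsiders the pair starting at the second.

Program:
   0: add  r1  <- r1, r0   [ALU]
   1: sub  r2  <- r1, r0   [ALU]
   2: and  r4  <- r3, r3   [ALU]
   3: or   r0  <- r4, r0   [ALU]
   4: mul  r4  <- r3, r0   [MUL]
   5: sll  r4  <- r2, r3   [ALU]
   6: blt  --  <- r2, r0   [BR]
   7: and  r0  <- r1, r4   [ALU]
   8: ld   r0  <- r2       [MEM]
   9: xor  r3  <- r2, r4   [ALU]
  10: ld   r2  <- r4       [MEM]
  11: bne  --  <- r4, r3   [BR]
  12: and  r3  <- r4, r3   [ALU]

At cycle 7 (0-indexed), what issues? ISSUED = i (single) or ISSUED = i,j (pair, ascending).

#0 head=0: add.ALU i0 RAW r1
#1 head=1: sub.ALU;and.ALU i1,i2 pair
#2 head=3: or.ALU i3 RAW r0
#3 head=4: mul.MUL i4 WAW r4
#4 head=5: sll.ALU;blt.BR i5,i6 pair
#5 head=7: and.ALU i7 WAW r0
#6 head=8: ld.MEM;xor.ALU i8,i9 pair
#7 head=10: ld.MEM i10 no-port MEM/BR
#8 head=11: bne.BR;and.ALU i11,i12 pair

ISSUED = 10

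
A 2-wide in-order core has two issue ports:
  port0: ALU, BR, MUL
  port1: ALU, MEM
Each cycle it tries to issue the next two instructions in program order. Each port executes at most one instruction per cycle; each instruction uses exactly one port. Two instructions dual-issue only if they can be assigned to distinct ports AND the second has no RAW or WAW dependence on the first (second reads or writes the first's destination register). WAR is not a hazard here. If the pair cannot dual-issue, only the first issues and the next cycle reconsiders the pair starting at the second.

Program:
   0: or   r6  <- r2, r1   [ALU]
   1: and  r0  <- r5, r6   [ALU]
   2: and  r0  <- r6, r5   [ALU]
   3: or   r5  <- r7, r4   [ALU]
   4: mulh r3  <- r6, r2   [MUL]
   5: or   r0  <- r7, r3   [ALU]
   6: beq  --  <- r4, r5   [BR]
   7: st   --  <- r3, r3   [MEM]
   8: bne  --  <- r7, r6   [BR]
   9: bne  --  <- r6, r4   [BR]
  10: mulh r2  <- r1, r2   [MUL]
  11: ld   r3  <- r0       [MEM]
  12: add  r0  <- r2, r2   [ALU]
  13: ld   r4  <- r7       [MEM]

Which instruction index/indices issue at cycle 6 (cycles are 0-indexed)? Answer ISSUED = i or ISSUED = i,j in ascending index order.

ISSUED = 9

  cy0 -> i0 (or.ALU) RAW r6
  cy1 -> i1 (and.ALU) WAW r0
  cy2 -> i2+i3 (and.ALU/or.ALU) dual
  cy3 -> i4 (mulh.MUL) RAW r3
  cy4 -> i5+i6 (or.ALU/beq.BR) dual
  cy5 -> i7+i8 (st.MEM/bne.BR) dual
  cy6 -> i9 (bne.BR) no-port BR/MUL
  cy7 -> i10+i11 (mulh.MUL/ld.MEM) dual
  cy8 -> i12+i13 (add.ALU/ld.MEM) dual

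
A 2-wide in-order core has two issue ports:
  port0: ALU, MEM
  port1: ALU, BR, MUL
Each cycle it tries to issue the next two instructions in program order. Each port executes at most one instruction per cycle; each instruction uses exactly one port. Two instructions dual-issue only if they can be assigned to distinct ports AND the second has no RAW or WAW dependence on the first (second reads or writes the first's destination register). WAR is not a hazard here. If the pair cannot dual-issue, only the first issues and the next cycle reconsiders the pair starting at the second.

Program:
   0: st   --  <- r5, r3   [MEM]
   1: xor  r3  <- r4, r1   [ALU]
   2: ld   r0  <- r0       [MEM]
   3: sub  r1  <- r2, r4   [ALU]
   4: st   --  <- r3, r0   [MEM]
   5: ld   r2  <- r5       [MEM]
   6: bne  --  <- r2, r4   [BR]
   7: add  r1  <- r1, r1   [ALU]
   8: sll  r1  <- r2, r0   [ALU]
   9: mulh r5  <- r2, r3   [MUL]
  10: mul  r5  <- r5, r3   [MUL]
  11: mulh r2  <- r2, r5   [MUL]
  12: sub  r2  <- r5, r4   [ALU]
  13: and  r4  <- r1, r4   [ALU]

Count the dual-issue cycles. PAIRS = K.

PAIRS = 5

  cy0 -> i0,i1 (st;xor) pair
  cy1 -> i2,i3 (ld;sub) pair
  cy2 -> i4 (st) no-port MEM/MEM
  cy3 -> i5 (ld) RAW r2
  cy4 -> i6,i7 (bne;add) pair
  cy5 -> i8,i9 (sll;mulh) pair
  cy6 -> i10 (mul) no-port MUL/MUL
  cy7 -> i11 (mulh) WAW r2
  cy8 -> i12,i13 (sub;and) pair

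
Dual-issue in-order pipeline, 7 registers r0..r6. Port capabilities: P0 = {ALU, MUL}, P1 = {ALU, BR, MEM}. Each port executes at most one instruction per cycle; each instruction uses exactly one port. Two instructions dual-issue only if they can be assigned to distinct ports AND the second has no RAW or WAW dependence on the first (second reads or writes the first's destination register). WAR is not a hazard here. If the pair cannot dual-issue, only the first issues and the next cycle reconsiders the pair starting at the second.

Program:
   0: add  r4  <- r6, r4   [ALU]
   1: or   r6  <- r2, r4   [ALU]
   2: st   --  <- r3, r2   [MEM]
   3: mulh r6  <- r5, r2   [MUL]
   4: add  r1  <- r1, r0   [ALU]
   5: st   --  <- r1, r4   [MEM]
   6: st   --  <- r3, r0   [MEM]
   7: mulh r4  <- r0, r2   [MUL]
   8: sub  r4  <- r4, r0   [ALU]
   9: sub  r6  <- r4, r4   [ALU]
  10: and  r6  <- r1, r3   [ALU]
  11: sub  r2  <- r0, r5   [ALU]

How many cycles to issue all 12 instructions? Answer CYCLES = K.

CYCLES = 8

[0] i0  add.ALU  -- RAW r4
[1] i1&i2  or.ALU;st.MEM  -- dual
[2] i3&i4  mulh.MUL;add.ALU  -- dual
[3] i5  st.MEM  -- no-port MEM/MEM
[4] i6&i7  st.MEM;mulh.MUL  -- dual
[5] i8  sub.ALU  -- RAW r4
[6] i9  sub.ALU  -- WAW r6
[7] i10&i11  and.ALU;sub.ALU  -- dual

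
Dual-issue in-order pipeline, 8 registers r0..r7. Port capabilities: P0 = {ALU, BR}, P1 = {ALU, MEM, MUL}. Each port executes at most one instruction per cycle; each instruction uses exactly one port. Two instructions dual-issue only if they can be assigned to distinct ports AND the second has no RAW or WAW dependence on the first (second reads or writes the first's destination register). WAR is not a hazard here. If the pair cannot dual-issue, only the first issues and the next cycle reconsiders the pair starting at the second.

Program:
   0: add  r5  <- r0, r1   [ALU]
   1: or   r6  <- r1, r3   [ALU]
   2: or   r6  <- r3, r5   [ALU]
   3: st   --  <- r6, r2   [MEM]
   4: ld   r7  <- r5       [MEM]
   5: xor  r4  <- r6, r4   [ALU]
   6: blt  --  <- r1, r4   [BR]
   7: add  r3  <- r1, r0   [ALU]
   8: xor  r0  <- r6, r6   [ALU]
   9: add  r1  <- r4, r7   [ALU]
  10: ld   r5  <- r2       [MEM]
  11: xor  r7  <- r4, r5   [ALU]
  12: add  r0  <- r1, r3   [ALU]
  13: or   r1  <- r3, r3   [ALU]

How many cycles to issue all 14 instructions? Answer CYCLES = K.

CYCLES = 9

[0] i0,i1  add+or  -- pair
[1] i2  or  -- RAW r6
[2] i3  st  -- no-port MEM/MEM
[3] i4,i5  ld+xor  -- pair
[4] i6,i7  blt+add  -- pair
[5] i8,i9  xor+add  -- pair
[6] i10  ld  -- RAW r5
[7] i11,i12  xor+add  -- pair
[8] i13  or  -- tail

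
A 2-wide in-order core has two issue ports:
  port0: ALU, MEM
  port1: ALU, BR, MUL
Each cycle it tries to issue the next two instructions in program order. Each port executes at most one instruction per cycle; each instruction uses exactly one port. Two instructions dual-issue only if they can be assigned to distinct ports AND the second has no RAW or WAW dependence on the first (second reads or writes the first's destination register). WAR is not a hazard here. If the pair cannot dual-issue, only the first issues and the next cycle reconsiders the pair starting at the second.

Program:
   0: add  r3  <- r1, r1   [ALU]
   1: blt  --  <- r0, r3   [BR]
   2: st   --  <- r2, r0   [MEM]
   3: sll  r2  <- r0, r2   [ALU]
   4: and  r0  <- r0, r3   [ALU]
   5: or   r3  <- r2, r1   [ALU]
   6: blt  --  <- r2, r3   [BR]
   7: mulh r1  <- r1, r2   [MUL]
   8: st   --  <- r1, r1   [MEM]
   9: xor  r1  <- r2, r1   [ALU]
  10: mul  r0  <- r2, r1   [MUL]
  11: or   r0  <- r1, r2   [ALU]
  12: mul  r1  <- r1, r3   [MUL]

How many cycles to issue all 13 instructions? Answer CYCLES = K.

0. add @i0  | RAW r3
1. blt/st @i1/i2  | 2-wide
2. sll/and @i3/i4  | 2-wide
3. or @i5  | RAW r3
4. blt @i6  | no-port BR/MUL
5. mulh @i7  | RAW r1
6. st/xor @i8/i9  | 2-wide
7. mul @i10  | WAW r0
8. or/mul @i11/i12  | 2-wide

CYCLES = 9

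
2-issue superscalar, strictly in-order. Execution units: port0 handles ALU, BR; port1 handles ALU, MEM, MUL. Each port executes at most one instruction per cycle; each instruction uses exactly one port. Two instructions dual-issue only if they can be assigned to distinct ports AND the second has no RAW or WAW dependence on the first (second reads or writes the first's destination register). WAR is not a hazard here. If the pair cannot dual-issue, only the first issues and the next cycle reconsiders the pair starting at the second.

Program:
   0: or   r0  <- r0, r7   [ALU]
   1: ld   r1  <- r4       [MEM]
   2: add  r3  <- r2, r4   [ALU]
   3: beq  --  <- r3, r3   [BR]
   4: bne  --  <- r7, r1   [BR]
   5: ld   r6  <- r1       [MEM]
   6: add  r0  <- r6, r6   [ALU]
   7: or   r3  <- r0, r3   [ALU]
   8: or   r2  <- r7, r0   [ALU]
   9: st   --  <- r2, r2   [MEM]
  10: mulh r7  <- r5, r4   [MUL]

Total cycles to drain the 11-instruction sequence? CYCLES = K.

CYCLES = 8

c0: i0&i1 or ld  dual
c1: i2 add  RAW r3
c2: i3 beq  no-port BR/BR
c3: i4&i5 bne ld  dual
c4: i6 add  RAW r0
c5: i7&i8 or or  dual
c6: i9 st  no-port MEM/MUL
c7: i10 mulh  tail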